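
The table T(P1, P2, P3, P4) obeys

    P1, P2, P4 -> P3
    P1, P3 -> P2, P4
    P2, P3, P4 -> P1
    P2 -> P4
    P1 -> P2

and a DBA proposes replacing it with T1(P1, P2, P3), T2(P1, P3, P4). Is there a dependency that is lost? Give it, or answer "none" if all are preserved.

Check P2 → P4: no single fragment contains all of {P2, P4}, and the restricted closure of {P2} across the fragments never reaches {P4}.
P1, P2, P4 → P3 is preserved.
P1, P3 → P2, P4 is preserved.
P2, P3, P4 → P1 is preserved.
P1 → P2 is preserved.

P2 -> P4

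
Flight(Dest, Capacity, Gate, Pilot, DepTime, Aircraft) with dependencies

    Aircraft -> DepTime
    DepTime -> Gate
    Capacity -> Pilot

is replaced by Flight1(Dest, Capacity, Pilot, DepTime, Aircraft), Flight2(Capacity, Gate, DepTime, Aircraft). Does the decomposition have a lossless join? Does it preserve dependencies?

Lossless test: (Capacity, DepTime, Aircraft)⁺ = {Capacity, Gate, Pilot, DepTime, Aircraft}, which contains all of one fragment — lossless.
Dependency preservation: every FD's attributes lie within a single fragment, so each can be enforced locally — preserved.

lossless and dependency-preserving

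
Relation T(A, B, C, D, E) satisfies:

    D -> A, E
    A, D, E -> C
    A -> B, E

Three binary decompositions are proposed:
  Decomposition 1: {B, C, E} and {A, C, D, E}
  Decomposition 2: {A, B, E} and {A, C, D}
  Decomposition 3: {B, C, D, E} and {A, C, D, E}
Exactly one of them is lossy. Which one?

Decomposition 1

Decomposition 1: common = {C, E}, closure = {C, E} → lossy.
Decomposition 2: common = {A}, closure = {A, B, E} → lossless.
Decomposition 3: common = {C, D, E}, closure = {A, B, C, D, E} → lossless.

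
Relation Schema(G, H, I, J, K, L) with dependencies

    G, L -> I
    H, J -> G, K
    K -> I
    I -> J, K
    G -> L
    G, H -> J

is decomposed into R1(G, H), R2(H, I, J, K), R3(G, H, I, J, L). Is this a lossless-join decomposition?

Yes

Chase test. Columns are G, H, I, J, K, L; row i has aⱼ where attribute j ∈ Ri, else bᵢⱼ.
Initial tableau (one row per fragment):
  row 1: a1 a2 b13 b14 b15 b16
  row 2: b21 a2 a3 a4 a5 b26
  row 3: a1 a2 a3 a4 b35 a6
Rows 2 and 3 agree on H, J; apply H, J→G, K and equate their G, K entries.
Rows 1 and 2 agree on G; apply G→L and equate their L entries.
Rows 1 and 3 agree on G; apply G→L and equate their L entries.
Rows 1 and 2 agree on G, H; apply G, H→J and equate their J entries.
Rows 1 and 2 agree on G, L; apply G, L→I and equate their I entries.
Rows 1 and 2 agree on H, J; apply H, J→G, K and equate their G, K entries.
Row 1 is now all distinguished symbols — the join is lossless.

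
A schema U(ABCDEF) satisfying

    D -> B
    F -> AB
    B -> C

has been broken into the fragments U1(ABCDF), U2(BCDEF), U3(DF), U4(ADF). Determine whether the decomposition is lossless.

Chase test. Columns are ABCDEF; row i has aⱼ where attribute j ∈ Ui, else bᵢⱼ.
Initial tableau (one row per fragment):
  row 1: a1 a2 a3 a4 b15 a6
  row 2: b21 a2 a3 a4 a5 a6
  row 3: b31 b32 b33 a4 b35 a6
  row 4: a1 b42 b43 a4 b45 a6
Rows 1 and 3 agree on D; apply D→B and equate their B entries.
Rows 1 and 4 agree on D; apply D→B and equate their B entries.
Rows 1 and 2 agree on F; apply F→AB and equate their AB entries.
Rows 1 and 3 agree on F; apply F→AB and equate their AB entries.
Rows 1 and 3 agree on B; apply B→C and equate their C entries.
Rows 1 and 4 agree on B; apply B→C and equate their C entries.
Row 2 is now all distinguished symbols — the join is lossless.

Yes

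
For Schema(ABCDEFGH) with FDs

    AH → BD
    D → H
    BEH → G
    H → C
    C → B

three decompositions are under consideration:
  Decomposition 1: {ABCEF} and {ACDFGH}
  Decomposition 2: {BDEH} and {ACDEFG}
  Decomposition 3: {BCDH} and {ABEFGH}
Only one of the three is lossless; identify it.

Decomposition 2

Decomposition 1: common = {ACF}, closure = {ABCF} → lossy.
Decomposition 2: common = {DE}, closure = {BCDEGH} → lossless.
Decomposition 3: common = {BH}, closure = {BCH} → lossy.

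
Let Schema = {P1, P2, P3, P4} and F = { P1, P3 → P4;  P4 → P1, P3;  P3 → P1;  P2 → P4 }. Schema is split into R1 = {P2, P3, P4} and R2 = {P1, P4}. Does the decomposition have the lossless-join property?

Common attributes: R1 ∩ R2 = {P4}.
Closure of {P4}: P4 → P1, P3 applies, adding P1, P3. So (P4)⁺ = {P1, P3, P4}.
This closure contains every attribute of R2, so R1 ∩ R2 → R2. The join is lossless.

Yes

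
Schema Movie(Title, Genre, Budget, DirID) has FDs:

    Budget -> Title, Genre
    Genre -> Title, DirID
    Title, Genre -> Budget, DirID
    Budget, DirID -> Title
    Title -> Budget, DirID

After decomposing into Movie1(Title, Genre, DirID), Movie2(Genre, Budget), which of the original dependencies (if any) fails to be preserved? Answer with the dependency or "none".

Budget → Title, Genre: restricted closure across fragments reaches Title, Genre.
Genre → Title, DirID lies within Movie1.
Title, Genre → Budget, DirID: restricted closure across fragments reaches Budget, DirID.
Budget, DirID → Title: restricted closure across fragments reaches Title.
Title → Budget, DirID: restricted closure across fragments reaches Budget, DirID.
Every dependency is enforceable on the fragments, so the decomposition is dependency-preserving.

none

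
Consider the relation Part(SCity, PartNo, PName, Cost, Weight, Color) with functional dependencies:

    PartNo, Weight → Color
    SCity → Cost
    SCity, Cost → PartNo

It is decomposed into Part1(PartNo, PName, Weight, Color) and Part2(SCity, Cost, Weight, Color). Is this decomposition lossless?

No

Common attributes: Part1 ∩ Part2 = {Weight, Color}.
No dependency enlarges {Weight, Color}, so (Weight, Color)⁺ = {Weight, Color}.
The closure contains neither all of Part1 = {PartNo, PName, Weight, Color} nor all of Part2 = {SCity, Cost, Weight, Color}, so the common attributes are not a superkey of either fragment. The join is lossy.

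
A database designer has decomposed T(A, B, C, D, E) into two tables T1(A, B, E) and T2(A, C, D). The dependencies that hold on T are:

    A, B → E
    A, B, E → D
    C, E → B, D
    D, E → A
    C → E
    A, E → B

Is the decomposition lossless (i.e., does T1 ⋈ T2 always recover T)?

Common attributes: T1 ∩ T2 = {A}.
No dependency enlarges {A}, so (A)⁺ = {A}.
The closure contains neither all of T1 = {A, B, E} nor all of T2 = {A, C, D}, so the common attributes are not a superkey of either fragment. The join is lossy.

No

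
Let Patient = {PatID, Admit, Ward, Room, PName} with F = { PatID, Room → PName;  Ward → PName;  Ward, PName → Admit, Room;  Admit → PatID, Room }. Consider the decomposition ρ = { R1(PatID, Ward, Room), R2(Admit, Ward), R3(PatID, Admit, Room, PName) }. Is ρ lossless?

Yes

Chase test. Columns are PatID, Admit, Ward, Room, PName; row i has aⱼ where attribute j ∈ Ri, else bᵢⱼ.
Initial tableau (one row per fragment):
  row 1: a1 b12 a3 a4 b15
  row 2: b21 a2 a3 b24 b25
  row 3: a1 a2 b33 a4 a5
Rows 1 and 3 agree on PatID, Room; apply PatID, Room→PName and equate their PName entries.
Rows 1 and 2 agree on Ward; apply Ward→PName and equate their PName entries.
Rows 1 and 2 agree on Ward, PName; apply Ward, PName→Admit, Room and equate their Admit, Room entries.
Rows 1 and 2 agree on Admit; apply Admit→PatID, Room and equate their PatID, Room entries.
Row 1 is now all distinguished symbols — the join is lossless.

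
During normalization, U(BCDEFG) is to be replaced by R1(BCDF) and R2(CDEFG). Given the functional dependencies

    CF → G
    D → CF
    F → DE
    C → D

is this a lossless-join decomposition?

Common attributes: R1 ∩ R2 = {CDF}.
Closure of {CDF}: CF → G applies, adding G; F → DE applies, adding E. So (CDF)⁺ = {CDEFG}.
This closure contains every attribute of R2, so R1 ∩ R2 → R2. The join is lossless.

Yes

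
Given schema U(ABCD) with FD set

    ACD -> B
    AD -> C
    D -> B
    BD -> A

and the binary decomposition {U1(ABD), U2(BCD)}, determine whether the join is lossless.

Common attributes: U1 ∩ U2 = {BD}.
Closure of {BD}: BD → A applies, adding A; AD → C applies, adding C. So (BD)⁺ = {ABCD}.
This closure contains every attribute of U1, so U1 ∩ U2 → U1. The join is lossless.

Yes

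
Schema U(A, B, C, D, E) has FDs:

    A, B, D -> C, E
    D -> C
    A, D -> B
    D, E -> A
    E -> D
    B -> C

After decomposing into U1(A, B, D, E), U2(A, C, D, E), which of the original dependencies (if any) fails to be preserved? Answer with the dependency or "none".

B -> C

Check B → C: no single fragment contains all of {B, C}, and the restricted closure of {B} across the fragments never reaches {C}.
A, B, D → C, E is preserved.
D → C is preserved.
A, D → B is preserved.
D, E → A is preserved.
E → D is preserved.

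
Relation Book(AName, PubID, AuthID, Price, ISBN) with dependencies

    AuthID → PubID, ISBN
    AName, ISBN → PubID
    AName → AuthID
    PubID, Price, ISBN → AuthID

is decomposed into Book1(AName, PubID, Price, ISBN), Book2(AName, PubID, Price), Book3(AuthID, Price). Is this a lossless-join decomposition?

Chase test. Columns are AName, PubID, AuthID, Price, ISBN; row i has aⱼ where attribute j ∈ Booki, else bᵢⱼ.
Initial tableau (one row per fragment):
  row 1: a1 a2 b13 a4 a5
  row 2: a1 a2 b23 a4 b25
  row 3: b31 b32 a3 a4 b35
Rows 1 and 2 agree on AName; apply AName→AuthID and equate their AuthID entries.
Rows 1 and 2 agree on AuthID; apply AuthID→PubID, ISBN and equate their PubID, ISBN entries.
No row becomes fully distinguished — the join is lossy.

No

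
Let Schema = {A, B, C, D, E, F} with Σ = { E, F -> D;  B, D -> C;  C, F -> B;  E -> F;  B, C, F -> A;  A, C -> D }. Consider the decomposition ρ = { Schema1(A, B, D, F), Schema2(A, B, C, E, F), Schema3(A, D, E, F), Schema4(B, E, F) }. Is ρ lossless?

Yes

Chase test. Columns are A, B, C, D, E, F; row i has aⱼ where attribute j ∈ Schemai, else bᵢⱼ.
Initial tableau (one row per fragment):
  row 1: a1 a2 b13 a4 b15 a6
  row 2: a1 a2 a3 b24 a5 a6
  row 3: a1 b32 b33 a4 a5 a6
  row 4: b41 a2 b43 b44 a5 a6
Rows 2 and 3 agree on E, F; apply E, F→D and equate their D entries.
Rows 2 and 4 agree on E, F; apply E, F→D and equate their D entries.
Rows 1 and 2 agree on B, D; apply B, D→C and equate their C entries.
Rows 1 and 4 agree on B, D; apply B, D→C and equate their C entries.
Rows 1 and 4 agree on B, C, F; apply B, C, F→A and equate their A entries.
Row 2 is now all distinguished symbols — the join is lossless.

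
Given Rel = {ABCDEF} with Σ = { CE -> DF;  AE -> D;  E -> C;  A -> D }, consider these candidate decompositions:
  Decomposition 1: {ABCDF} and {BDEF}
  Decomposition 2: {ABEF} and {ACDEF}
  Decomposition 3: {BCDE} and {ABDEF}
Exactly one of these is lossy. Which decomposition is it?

Decomposition 1

Decomposition 1: common = {BDF}, closure = {BDF} → lossy.
Decomposition 2: common = {AEF}, closure = {ACDEF} → lossless.
Decomposition 3: common = {BDE}, closure = {BCDEF} → lossless.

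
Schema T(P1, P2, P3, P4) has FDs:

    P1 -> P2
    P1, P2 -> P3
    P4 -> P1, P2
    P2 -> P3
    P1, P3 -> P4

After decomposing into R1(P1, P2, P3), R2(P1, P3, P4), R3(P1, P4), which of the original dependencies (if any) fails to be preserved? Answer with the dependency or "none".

none

P1 → P2 lies within R1.
P1, P2 → P3 lies within R1.
P4 → P1, P2: restricted closure across fragments reaches P1, P2.
P2 → P3 lies within R1.
P1, P3 → P4 lies within R2.
Every dependency is enforceable on the fragments, so the decomposition is dependency-preserving.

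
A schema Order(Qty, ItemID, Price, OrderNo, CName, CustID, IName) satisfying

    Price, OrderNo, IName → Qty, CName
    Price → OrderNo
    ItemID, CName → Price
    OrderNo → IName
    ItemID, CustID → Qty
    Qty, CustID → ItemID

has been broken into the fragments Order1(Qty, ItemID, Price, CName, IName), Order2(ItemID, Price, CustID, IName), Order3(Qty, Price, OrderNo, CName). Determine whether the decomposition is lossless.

Yes

Chase test. Columns are Qty, ItemID, Price, OrderNo, CName, CustID, IName; row i has aⱼ where attribute j ∈ Orderi, else bᵢⱼ.
Initial tableau (one row per fragment):
  row 1: a1 a2 a3 b14 a5 b16 a7
  row 2: b21 a2 a3 b24 b25 a6 a7
  row 3: a1 b32 a3 a4 a5 b36 b37
Rows 1 and 2 agree on Price; apply Price→OrderNo and equate their OrderNo entries.
Rows 1 and 3 agree on Price; apply Price→OrderNo and equate their OrderNo entries.
Rows 1 and 3 agree on OrderNo; apply OrderNo→IName and equate their IName entries.
Rows 1 and 2 agree on Price, OrderNo, IName; apply Price, OrderNo, IName→Qty, CName and equate their Qty, CName entries.
Row 2 is now all distinguished symbols — the join is lossless.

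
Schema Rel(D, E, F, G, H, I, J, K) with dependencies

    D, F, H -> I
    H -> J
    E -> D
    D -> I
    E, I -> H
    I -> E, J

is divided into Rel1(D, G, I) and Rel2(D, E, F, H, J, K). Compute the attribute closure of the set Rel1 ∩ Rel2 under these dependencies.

Rel1 ∩ Rel2 = {D}.
D → I applies, adding I
I → E, J applies, adding E, J
E, I → H applies, adding H
Closure: {D, E, H, I, J}.

D, E, H, I, J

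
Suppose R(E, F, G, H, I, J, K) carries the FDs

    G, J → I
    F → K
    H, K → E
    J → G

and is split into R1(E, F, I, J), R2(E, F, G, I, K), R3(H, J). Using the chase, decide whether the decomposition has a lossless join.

No

Chase test. Columns are E, F, G, H, I, J, K; row i has aⱼ where attribute j ∈ Ri, else bᵢⱼ.
Initial tableau (one row per fragment):
  row 1: a1 a2 b13 b14 a5 a6 b17
  row 2: a1 a2 a3 b24 a5 b26 a7
  row 3: b31 b32 b33 a4 b35 a6 b37
Rows 1 and 2 agree on F; apply F→K and equate their K entries.
Rows 1 and 3 agree on J; apply J→G and equate their G entries.
Rows 1 and 3 agree on G, J; apply G, J→I and equate their I entries.
No row becomes fully distinguished — the join is lossy.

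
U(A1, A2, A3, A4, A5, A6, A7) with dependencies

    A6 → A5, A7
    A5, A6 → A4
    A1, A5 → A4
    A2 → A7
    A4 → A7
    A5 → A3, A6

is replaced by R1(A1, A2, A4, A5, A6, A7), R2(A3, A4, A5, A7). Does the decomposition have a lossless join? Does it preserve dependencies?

Lossless test: (A4, A5, A7)⁺ = {A3, A4, A5, A6, A7}, which contains all of one fragment — lossless.
Dependency preservation: A5 → A3, A6 is not contained in any single fragment, but the restricted closure of its left-hand side across the fragments still reaches the right-hand side; the remaining FDs each lie inside some fragment. All dependencies are preserved.

lossless and dependency-preserving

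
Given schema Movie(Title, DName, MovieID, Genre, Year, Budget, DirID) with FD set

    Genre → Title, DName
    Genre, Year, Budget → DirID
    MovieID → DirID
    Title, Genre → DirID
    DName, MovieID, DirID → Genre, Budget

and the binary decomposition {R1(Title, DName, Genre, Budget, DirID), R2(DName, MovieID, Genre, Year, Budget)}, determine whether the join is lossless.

Common attributes: R1 ∩ R2 = {DName, Genre, Budget}.
Closure of {DName, Genre, Budget}: Genre → Title, DName applies, adding Title; Title, Genre → DirID applies, adding DirID. So (DName, Genre, Budget)⁺ = {Title, DName, Genre, Budget, DirID}.
This closure contains every attribute of R1, so R1 ∩ R2 → R1. The join is lossless.

Yes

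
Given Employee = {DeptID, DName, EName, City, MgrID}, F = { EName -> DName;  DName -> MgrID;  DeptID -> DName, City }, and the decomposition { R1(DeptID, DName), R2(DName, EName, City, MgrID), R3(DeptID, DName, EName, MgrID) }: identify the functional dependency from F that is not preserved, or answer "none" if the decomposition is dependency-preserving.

DeptID -> DName, City

Check DeptID → DName, City: no single fragment contains all of {DeptID, DName, City}, and the restricted closure of {DeptID} across the fragments never reaches {DName, City}.
EName → DName is preserved.
DName → MgrID is preserved.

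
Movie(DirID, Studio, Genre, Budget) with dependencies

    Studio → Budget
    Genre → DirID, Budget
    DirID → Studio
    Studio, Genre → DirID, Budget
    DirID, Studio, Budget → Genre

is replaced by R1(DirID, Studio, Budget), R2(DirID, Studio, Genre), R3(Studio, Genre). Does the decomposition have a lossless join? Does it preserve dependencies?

Lossless test (chase): Rows 1 and 2 agree on Studio; apply Studio→Budget and equate their Budget entries. Rows 1 and 3 agree on Studio; apply Studio→Budget and equate their Budget entries. Rows 2 and 3 agree on Genre; apply Genre→DirID, Budget and equate their DirID, Budget entries. Rows 1 and 2 agree on DirID, Studio, Budget; apply DirID, Studio, Budget→Genre and equate their Genre entries. Row 1 is now all distinguished symbols — the join is lossless.
Dependency preservation: Genre → DirID, Budget; Studio, Genre → DirID, Budget; DirID, Studio, Budget → Genre are not contained in any single fragment, but the restricted closure of each left-hand side across the fragments still reaches the right-hand side; the remaining FDs each lie inside some fragment. All dependencies are preserved.

lossless and dependency-preserving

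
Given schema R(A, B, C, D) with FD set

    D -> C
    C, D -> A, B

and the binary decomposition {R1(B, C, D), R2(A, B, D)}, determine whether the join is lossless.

Yes

Common attributes: R1 ∩ R2 = {B, D}.
Closure of {B, D}: D → C applies, adding C; C, D → A, B applies, adding A. So (B, D)⁺ = {A, B, C, D}.
This closure contains every attribute of R1, so R1 ∩ R2 → R1. The join is lossless.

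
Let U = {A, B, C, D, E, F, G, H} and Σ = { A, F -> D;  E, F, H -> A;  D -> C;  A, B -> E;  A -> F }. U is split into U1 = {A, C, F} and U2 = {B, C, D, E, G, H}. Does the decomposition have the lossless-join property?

No

Common attributes: U1 ∩ U2 = {C}.
No dependency enlarges {C}, so (C)⁺ = {C}.
The closure contains neither all of U1 = {A, C, F} nor all of U2 = {B, C, D, E, G, H}, so the common attributes are not a superkey of either fragment. The join is lossy.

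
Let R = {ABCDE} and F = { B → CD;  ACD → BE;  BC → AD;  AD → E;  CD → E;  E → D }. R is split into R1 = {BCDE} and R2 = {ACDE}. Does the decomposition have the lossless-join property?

No

Common attributes: R1 ∩ R2 = {CDE}.
No dependency enlarges {CDE}, so (CDE)⁺ = {CDE}.
The closure contains neither all of R1 = {BCDE} nor all of R2 = {ACDE}, so the common attributes are not a superkey of either fragment. The join is lossy.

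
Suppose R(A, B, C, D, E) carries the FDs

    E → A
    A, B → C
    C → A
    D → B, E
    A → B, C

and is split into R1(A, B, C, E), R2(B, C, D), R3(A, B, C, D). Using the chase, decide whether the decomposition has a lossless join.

Chase test. Columns are A, B, C, D, E; row i has aⱼ where attribute j ∈ Ri, else bᵢⱼ.
Initial tableau (one row per fragment):
  row 1: a1 a2 a3 b14 a5
  row 2: b21 a2 a3 a4 b25
  row 3: a1 a2 a3 a4 b35
Rows 1 and 2 agree on C; apply C→A and equate their A entries.
Rows 2 and 3 agree on D; apply D→B, E and equate their B, E entries.
No row becomes fully distinguished — the join is lossy.

No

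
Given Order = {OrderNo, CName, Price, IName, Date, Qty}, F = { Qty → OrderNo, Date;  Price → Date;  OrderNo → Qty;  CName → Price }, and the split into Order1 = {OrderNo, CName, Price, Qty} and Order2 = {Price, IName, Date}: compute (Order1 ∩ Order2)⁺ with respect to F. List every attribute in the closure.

Order1 ∩ Order2 = {Price}.
Price → Date applies, adding Date
Closure: {Price, Date}.

Price, Date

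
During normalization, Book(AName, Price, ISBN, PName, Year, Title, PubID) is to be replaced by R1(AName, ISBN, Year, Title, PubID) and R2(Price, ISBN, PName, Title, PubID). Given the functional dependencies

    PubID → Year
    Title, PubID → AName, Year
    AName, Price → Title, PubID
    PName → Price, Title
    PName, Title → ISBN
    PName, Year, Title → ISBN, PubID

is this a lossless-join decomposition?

Yes

Common attributes: R1 ∩ R2 = {ISBN, Title, PubID}.
Closure of {ISBN, Title, PubID}: PubID → Year applies, adding Year; Title, PubID → AName, Year applies, adding AName. So (ISBN, Title, PubID)⁺ = {AName, ISBN, Year, Title, PubID}.
This closure contains every attribute of R1, so R1 ∩ R2 → R1. The join is lossless.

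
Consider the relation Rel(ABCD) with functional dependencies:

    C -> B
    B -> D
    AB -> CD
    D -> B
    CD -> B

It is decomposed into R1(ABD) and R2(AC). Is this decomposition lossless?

Common attributes: R1 ∩ R2 = {A}.
No dependency enlarges {A}, so (A)⁺ = {A}.
The closure contains neither all of R1 = {ABD} nor all of R2 = {AC}, so the common attributes are not a superkey of either fragment. The join is lossy.

No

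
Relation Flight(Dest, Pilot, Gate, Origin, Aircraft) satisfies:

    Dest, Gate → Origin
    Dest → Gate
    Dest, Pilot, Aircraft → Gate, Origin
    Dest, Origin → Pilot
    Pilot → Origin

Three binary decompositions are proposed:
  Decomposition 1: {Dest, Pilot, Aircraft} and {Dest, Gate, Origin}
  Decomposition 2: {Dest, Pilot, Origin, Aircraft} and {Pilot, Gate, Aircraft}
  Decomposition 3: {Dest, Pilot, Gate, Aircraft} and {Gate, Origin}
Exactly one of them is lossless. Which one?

Decomposition 1: common = {Dest}, closure = {Dest, Pilot, Gate, Origin} → lossless.
Decomposition 2: common = {Pilot, Aircraft}, closure = {Pilot, Origin, Aircraft} → lossy.
Decomposition 3: common = {Gate}, closure = {Gate} → lossy.

Decomposition 1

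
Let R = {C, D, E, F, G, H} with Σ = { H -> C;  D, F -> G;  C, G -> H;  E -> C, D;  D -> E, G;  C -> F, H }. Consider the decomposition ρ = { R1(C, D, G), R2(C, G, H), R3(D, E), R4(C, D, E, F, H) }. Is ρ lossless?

Yes

Chase test. Columns are C, D, E, F, G, H; row i has aⱼ where attribute j ∈ Ri, else bᵢⱼ.
Initial tableau (one row per fragment):
  row 1: a1 a2 b13 b14 a5 b16
  row 2: a1 b22 b23 b24 a5 a6
  row 3: b31 a2 a3 b34 b35 b36
  row 4: a1 a2 a3 a4 b45 a6
Rows 1 and 2 agree on C, G; apply C, G→H and equate their H entries.
Rows 3 and 4 agree on E; apply E→C, D and equate their C, D entries.
Rows 1 and 3 agree on D; apply D→E, G and equate their E, G entries.
Rows 1 and 4 agree on D; apply D→E, G and equate their E, G entries.
Rows 1 and 2 agree on C; apply C→F, H and equate their F, H entries.
Rows 1 and 3 agree on C; apply C→F, H and equate their F, H entries.
Rows 1 and 4 agree on C; apply C→F, H and equate their F, H entries.
Row 1 is now all distinguished symbols — the join is lossless.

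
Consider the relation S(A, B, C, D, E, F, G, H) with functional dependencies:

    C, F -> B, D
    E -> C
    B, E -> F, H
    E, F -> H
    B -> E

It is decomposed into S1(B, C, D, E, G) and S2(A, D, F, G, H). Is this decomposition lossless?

No

Common attributes: S1 ∩ S2 = {D, G}.
No dependency enlarges {D, G}, so (D, G)⁺ = {D, G}.
The closure contains neither all of S1 = {B, C, D, E, G} nor all of S2 = {A, D, F, G, H}, so the common attributes are not a superkey of either fragment. The join is lossy.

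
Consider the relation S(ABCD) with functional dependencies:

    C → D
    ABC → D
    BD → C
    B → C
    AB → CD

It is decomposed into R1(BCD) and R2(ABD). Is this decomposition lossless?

Common attributes: R1 ∩ R2 = {BD}.
Closure of {BD}: BD → C applies, adding C. So (BD)⁺ = {BCD}.
This closure contains every attribute of R1, so R1 ∩ R2 → R1. The join is lossless.

Yes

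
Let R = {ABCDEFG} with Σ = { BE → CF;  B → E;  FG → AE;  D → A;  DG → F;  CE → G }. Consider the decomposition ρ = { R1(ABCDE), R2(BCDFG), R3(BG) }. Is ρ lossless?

Yes

Chase test. Columns are ABCDEFG; row i has aⱼ where attribute j ∈ Ri, else bᵢⱼ.
Initial tableau (one row per fragment):
  row 1: a1 a2 a3 a4 a5 b16 b17
  row 2: b21 a2 a3 a4 b25 a6 a7
  row 3: b31 a2 b33 b34 b35 b36 a7
Rows 1 and 2 agree on B; apply B→E and equate their E entries.
Rows 1 and 3 agree on B; apply B→E and equate their E entries.
Rows 1 and 2 agree on D; apply D→A and equate their A entries.
Rows 1 and 2 agree on CE; apply CE→G and equate their G entries.
Rows 1 and 2 agree on BE; apply BE→CF and equate their CF entries.
Rows 1 and 3 agree on BE; apply BE→CF and equate their CF entries.
Rows 1 and 3 agree on FG; apply FG→AE and equate their AE entries.
Row 1 is now all distinguished symbols — the join is lossless.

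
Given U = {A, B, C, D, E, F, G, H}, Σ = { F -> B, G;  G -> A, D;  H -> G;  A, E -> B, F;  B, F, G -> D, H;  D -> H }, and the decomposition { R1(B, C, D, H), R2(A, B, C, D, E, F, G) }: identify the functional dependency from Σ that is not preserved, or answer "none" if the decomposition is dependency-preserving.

none

F → B, G lies within R2.
G → A, D lies within R2.
H → G: restricted closure across fragments reaches G.
A, E → B, F lies within R2.
B, F, G → D, H: restricted closure across fragments reaches D, H.
D → H lies within R1.
Every dependency is enforceable on the fragments, so the decomposition is dependency-preserving.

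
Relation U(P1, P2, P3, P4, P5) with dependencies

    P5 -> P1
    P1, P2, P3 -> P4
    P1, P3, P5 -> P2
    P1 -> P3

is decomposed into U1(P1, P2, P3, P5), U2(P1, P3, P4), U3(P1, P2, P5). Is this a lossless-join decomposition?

Chase test. Columns are P1, P2, P3, P4, P5; row i has aⱼ where attribute j ∈ Ui, else bᵢⱼ.
Initial tableau (one row per fragment):
  row 1: a1 a2 a3 b14 a5
  row 2: a1 b22 a3 a4 b25
  row 3: a1 a2 b33 b34 a5
Rows 1 and 3 agree on P1; apply P1→P3 and equate their P3 entries.
Rows 1 and 3 agree on P1, P2, P3; apply P1, P2, P3→P4 and equate their P4 entries.
No row becomes fully distinguished — the join is lossy.

No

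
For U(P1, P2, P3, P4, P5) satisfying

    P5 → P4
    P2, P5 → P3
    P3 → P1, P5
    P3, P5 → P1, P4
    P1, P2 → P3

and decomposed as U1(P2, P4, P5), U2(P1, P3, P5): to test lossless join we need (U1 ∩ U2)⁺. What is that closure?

P4, P5

U1 ∩ U2 = {P5}.
P5 → P4 applies, adding P4
Closure: {P4, P5}.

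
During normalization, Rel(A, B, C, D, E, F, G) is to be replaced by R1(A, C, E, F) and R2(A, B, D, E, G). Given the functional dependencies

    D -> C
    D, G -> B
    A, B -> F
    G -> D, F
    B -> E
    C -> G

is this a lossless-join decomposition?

No

Common attributes: R1 ∩ R2 = {A, E}.
No dependency enlarges {A, E}, so (A, E)⁺ = {A, E}.
The closure contains neither all of R1 = {A, C, E, F} nor all of R2 = {A, B, D, E, G}, so the common attributes are not a superkey of either fragment. The join is lossy.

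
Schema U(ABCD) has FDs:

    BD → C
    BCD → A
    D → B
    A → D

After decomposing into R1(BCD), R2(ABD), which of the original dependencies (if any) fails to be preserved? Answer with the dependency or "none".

none

BD → C lies within R1.
BCD → A: restricted closure across fragments reaches A.
D → B lies within R1.
A → D lies within R2.
Every dependency is enforceable on the fragments, so the decomposition is dependency-preserving.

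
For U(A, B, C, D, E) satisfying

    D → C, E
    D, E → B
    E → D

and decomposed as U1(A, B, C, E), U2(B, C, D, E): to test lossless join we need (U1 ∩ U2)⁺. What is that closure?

B, C, D, E

U1 ∩ U2 = {B, C, E}.
E → D applies, adding D
Closure: {B, C, D, E}.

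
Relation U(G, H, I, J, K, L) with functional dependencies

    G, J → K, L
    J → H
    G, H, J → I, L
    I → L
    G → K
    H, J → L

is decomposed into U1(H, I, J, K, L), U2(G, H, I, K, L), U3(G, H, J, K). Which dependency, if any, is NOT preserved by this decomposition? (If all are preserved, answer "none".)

Check G, H, J → I, L: no single fragment contains all of {G, H, I, J, L}, and the restricted closure of {G, H, J} across the fragments never reaches {I, L}.
G, J → K, L is preserved.
J → H is preserved.
I → L is preserved.
G → K is preserved.
H, J → L is preserved.

G, H, J → I, L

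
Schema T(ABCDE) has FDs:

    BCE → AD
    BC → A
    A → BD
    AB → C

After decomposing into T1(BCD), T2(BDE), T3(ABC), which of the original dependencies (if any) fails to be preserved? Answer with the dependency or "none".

none

BCE → AD: restricted closure across fragments reaches AD.
BC → A lies within T3.
A → BD: restricted closure across fragments reaches BD.
AB → C lies within T3.
Every dependency is enforceable on the fragments, so the decomposition is dependency-preserving.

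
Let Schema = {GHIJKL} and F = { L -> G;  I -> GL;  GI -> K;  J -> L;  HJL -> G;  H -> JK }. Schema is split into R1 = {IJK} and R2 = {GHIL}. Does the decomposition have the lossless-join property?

No

Common attributes: R1 ∩ R2 = {I}.
Closure of {I}: I → GL applies, adding GL; GI → K applies, adding K. So (I)⁺ = {GIKL}.
The closure contains neither all of R1 = {IJK} nor all of R2 = {GHIL}, so the common attributes are not a superkey of either fragment. The join is lossy.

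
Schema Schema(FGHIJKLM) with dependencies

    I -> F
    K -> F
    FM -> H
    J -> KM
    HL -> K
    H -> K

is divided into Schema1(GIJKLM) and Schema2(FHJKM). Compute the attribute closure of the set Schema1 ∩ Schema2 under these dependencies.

FHJKM

Schema1 ∩ Schema2 = {JKM}.
K → F applies, adding F
FM → H applies, adding H
Closure: {FHJKM}.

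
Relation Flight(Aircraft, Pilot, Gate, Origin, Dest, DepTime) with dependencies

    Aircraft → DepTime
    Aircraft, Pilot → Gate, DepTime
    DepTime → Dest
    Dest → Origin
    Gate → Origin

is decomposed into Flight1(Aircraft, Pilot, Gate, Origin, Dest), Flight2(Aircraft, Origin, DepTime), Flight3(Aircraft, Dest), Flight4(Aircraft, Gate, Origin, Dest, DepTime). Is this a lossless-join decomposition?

Chase test. Columns are Aircraft, Pilot, Gate, Origin, Dest, DepTime; row i has aⱼ where attribute j ∈ Flighti, else bᵢⱼ.
Initial tableau (one row per fragment):
  row 1: a1 a2 a3 a4 a5 b16
  row 2: a1 b22 b23 a4 b25 a6
  row 3: a1 b32 b33 b34 a5 b36
  row 4: a1 b42 a3 a4 a5 a6
Rows 1 and 2 agree on Aircraft; apply Aircraft→DepTime and equate their DepTime entries.
Rows 1 and 3 agree on Aircraft; apply Aircraft→DepTime and equate their DepTime entries.
Rows 1 and 2 agree on DepTime; apply DepTime→Dest and equate their Dest entries.
Rows 1 and 3 agree on Dest; apply Dest→Origin and equate their Origin entries.
Row 1 is now all distinguished symbols — the join is lossless.

Yes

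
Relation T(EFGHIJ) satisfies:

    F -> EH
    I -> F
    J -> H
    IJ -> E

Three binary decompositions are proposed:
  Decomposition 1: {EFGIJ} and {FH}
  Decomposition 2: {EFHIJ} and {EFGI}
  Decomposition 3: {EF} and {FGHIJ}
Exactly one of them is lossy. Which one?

Decomposition 2

Decomposition 1: common = {F}, closure = {EFH} → lossless.
Decomposition 2: common = {EFI}, closure = {EFHI} → lossy.
Decomposition 3: common = {F}, closure = {EFH} → lossless.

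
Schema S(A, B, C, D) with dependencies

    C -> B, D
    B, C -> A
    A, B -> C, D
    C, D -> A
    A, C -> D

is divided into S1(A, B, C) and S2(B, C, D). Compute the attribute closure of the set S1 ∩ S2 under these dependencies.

S1 ∩ S2 = {B, C}.
C → B, D applies, adding D
B, C → A applies, adding A
Closure: {A, B, C, D}.

A, B, C, D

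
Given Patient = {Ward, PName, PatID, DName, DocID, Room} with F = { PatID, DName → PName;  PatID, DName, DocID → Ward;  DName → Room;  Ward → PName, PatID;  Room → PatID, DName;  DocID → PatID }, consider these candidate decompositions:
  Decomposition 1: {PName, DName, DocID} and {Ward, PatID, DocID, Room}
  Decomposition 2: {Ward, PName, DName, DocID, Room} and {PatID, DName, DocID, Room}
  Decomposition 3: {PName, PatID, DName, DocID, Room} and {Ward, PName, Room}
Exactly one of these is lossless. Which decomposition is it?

Decomposition 2

Decomposition 1: common = {DocID}, closure = {PatID, DocID} → lossy.
Decomposition 2: common = {DName, DocID, Room}, closure = {Ward, PName, PatID, DName, DocID, Room} → lossless.
Decomposition 3: common = {PName, Room}, closure = {PName, PatID, DName, Room} → lossy.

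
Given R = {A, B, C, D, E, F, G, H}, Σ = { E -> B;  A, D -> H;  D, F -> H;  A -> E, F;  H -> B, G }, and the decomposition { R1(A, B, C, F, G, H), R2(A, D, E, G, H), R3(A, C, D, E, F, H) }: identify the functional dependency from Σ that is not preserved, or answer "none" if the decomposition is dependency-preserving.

Check E → B: no single fragment contains all of {B, E}, and the restricted closure of {E} across the fragments never reaches {B}.
A, D → H is preserved.
D, F → H is preserved.
A → E, F is preserved.
H → B, G is preserved.

E -> B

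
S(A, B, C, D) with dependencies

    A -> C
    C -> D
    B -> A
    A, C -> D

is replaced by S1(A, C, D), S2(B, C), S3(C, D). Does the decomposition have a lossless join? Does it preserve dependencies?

lossy and not dependency-preserving

Lossless test (chase): Rows 1 and 2 agree on C; apply C→D and equate their D entries. No row becomes fully distinguished — the join is lossy.
Dependency preservation: the restricted closure of {B} across the fragments never reaches {A}, so B → A cannot be enforced without a join — not preserved.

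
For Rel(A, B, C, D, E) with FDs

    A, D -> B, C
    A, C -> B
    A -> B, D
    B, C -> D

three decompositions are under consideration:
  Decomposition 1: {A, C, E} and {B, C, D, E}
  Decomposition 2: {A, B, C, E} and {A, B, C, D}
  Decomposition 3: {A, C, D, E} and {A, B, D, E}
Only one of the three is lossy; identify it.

Decomposition 1

Decomposition 1: common = {C, E}, closure = {C, E} → lossy.
Decomposition 2: common = {A, B, C}, closure = {A, B, C, D} → lossless.
Decomposition 3: common = {A, D, E}, closure = {A, B, C, D, E} → lossless.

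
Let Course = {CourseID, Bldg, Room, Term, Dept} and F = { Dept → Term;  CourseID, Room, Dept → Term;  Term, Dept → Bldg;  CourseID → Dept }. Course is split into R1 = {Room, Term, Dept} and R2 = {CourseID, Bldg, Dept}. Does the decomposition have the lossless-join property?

Common attributes: R1 ∩ R2 = {Dept}.
Closure of {Dept}: Dept → Term applies, adding Term; Term, Dept → Bldg applies, adding Bldg. So (Dept)⁺ = {Bldg, Term, Dept}.
The closure contains neither all of R1 = {Room, Term, Dept} nor all of R2 = {CourseID, Bldg, Dept}, so the common attributes are not a superkey of either fragment. The join is lossy.

No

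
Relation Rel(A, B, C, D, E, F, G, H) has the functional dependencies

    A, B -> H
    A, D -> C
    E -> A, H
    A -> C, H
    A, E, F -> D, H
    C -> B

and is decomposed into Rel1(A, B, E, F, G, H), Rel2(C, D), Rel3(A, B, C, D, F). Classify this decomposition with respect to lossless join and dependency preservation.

lossy and not dependency-preserving

Lossless test (chase): Rows 1 and 3 agree on A, B; apply A, B→H and equate their H entries. Rows 1 and 3 agree on A; apply A→C, H and equate their C, H entries. Rows 1 and 2 agree on C; apply C→B and equate their B entries. No row becomes fully distinguished — the join is lossy.
Dependency preservation: the restricted closure of {A, E, F} across the fragments never reaches {D, H}, so A, E, F → D, H cannot be enforced without a join — not preserved.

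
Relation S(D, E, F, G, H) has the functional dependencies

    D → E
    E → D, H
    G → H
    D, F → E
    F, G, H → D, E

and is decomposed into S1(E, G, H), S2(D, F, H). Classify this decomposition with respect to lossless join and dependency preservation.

lossy and not dependency-preserving

Lossless test: (H)⁺ = {H}, which is a superkey of neither fragment — lossy.
Dependency preservation: the restricted closure of {D} across the fragments never reaches {E}, so D → E cannot be enforced without a join — not preserved.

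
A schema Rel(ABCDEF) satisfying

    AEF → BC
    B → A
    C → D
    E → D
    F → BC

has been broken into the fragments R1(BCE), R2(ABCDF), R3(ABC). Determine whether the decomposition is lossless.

No

Chase test. Columns are ABCDEF; row i has aⱼ where attribute j ∈ Ri, else bᵢⱼ.
Initial tableau (one row per fragment):
  row 1: b11 a2 a3 b14 a5 b16
  row 2: a1 a2 a3 a4 b25 a6
  row 3: a1 a2 a3 b34 b35 b36
Rows 1 and 2 agree on B; apply B→A and equate their A entries.
Rows 1 and 2 agree on C; apply C→D and equate their D entries.
Rows 1 and 3 agree on C; apply C→D and equate their D entries.
No row becomes fully distinguished — the join is lossy.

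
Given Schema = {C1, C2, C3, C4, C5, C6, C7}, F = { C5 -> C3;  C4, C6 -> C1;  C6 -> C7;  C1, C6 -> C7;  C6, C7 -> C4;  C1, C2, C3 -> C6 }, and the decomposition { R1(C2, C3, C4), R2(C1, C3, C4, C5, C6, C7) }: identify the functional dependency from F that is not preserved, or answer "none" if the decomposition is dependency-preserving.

Check C1, C2, C3 → C6: no single fragment contains all of {C1, C2, C3, C6}, and the restricted closure of {C1, C2, C3} across the fragments never reaches {C6}.
C5 → C3 is preserved.
C4, C6 → C1 is preserved.
C6 → C7 is preserved.
C1, C6 → C7 is preserved.
C6, C7 → C4 is preserved.

C1, C2, C3 -> C6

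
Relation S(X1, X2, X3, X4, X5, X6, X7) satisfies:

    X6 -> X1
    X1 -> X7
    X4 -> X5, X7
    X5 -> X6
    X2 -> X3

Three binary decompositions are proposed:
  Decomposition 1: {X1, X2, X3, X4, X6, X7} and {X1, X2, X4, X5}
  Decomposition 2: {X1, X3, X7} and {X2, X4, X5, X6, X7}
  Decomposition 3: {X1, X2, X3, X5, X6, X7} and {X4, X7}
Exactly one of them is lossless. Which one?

Decomposition 1

Decomposition 1: common = {X1, X2, X4}, closure = {X1, X2, X3, X4, X5, X6, X7} → lossless.
Decomposition 2: common = {X7}, closure = {X7} → lossy.
Decomposition 3: common = {X7}, closure = {X7} → lossy.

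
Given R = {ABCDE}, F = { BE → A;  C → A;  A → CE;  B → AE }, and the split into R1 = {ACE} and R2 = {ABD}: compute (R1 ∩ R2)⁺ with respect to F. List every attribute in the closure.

ACE

R1 ∩ R2 = {A}.
A → CE applies, adding CE
Closure: {ACE}.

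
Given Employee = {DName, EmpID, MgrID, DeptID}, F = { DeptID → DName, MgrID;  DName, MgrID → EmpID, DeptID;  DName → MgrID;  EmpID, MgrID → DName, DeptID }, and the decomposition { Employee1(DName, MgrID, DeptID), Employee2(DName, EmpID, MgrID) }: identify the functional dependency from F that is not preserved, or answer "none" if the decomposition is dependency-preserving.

none

DeptID → DName, MgrID lies within Employee1.
DName, MgrID → EmpID, DeptID: restricted closure across fragments reaches EmpID, DeptID.
DName → MgrID lies within Employee1.
EmpID, MgrID → DName, DeptID: restricted closure across fragments reaches DName, DeptID.
Every dependency is enforceable on the fragments, so the decomposition is dependency-preserving.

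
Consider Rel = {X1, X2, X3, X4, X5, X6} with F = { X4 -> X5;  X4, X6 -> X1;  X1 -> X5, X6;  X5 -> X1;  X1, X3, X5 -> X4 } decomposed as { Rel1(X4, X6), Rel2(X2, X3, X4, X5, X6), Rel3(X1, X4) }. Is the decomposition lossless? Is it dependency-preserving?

lossless but not dependency-preserving

Lossless test (chase): Rows 1 and 2 agree on X4; apply X4→X5 and equate their X5 entries. Rows 1 and 3 agree on X4; apply X4→X5 and equate their X5 entries. Rows 1 and 2 agree on X4, X6; apply X4, X6→X1 and equate their X1 entries. Rows 1 and 3 agree on X5; apply X5→X1 and equate their X1 entries. Rows 1 and 3 agree on X1; apply X1→X5, X6 and equate their X5, X6 entries. Row 2 is now all distinguished symbols — the join is lossless.
Dependency preservation: the restricted closure of {X1} across the fragments never reaches {X5, X6}, so X1 → X5, X6 cannot be enforced without a join — not preserved.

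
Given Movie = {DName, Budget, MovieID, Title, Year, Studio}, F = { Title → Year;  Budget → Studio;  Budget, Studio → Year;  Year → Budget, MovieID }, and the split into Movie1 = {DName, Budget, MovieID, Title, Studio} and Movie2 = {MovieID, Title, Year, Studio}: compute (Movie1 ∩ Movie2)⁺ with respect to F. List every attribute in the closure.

Budget, MovieID, Title, Year, Studio

Movie1 ∩ Movie2 = {MovieID, Title, Studio}.
Title → Year applies, adding Year
Year → Budget, MovieID applies, adding Budget
Closure: {Budget, MovieID, Title, Year, Studio}.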